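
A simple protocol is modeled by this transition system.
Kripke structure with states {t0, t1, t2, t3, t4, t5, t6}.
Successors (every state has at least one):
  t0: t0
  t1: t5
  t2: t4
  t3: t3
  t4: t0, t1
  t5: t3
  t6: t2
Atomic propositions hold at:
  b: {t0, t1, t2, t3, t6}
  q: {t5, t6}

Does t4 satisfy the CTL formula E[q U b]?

E[q U b]: least fixpoint, start Z0 = Sat(b) = {t0, t1, t2, t3, t6}, add states in Sat(q) with some successor in Z. Z1 = {t0, t1, t2, t3, t5, t6}; fixed.
Sat(E[q U b]) = {t0, t1, t2, t3, t5, t6}
t4 ∉ Sat(E[q U b]) = {t0, t1, t2, t3, t5, t6}, so the formula does not hold at t4.

No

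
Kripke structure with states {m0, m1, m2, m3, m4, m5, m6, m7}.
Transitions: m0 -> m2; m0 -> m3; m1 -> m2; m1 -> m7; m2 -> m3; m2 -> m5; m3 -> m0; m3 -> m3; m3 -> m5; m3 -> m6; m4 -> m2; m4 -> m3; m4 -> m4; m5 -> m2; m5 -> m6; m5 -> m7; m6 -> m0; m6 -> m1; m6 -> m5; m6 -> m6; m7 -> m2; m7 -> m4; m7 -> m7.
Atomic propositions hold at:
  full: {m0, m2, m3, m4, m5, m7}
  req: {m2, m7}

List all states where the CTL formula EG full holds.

{m0, m2, m3, m4, m5, m7}

EG full: greatest fixpoint, start Z0 = {m0, m2, m3, m4, m5, m7}, keep only states in Sat with some successor in Z. Already a fixed point.
Sat(EG full) = {m0, m2, m3, m4, m5, m7}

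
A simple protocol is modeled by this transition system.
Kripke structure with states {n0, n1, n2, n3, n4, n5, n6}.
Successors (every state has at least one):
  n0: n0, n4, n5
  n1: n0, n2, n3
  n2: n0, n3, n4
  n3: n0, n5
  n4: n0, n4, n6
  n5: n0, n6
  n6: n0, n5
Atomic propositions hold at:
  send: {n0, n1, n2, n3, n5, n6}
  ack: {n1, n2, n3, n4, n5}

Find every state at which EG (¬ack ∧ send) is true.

Sat(¬ack) = {n0, n6}
Sat(¬ack ∧ send) = {n0, n6}
EG (¬ack ∧ send): greatest fixpoint, start Z0 = {n0, n6}, keep only states in Sat with some successor in Z. Already a fixed point.
Sat(EG (¬ack ∧ send)) = {n0, n6}

{n0, n6}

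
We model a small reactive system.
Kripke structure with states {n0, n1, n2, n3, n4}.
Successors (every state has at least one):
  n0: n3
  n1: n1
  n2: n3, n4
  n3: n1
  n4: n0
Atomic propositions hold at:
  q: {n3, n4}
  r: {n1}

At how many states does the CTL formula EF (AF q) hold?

AF q: least fixpoint, start Z0 = {n3, n4}, add states with every successor in Z. Z1 = {n0, n2, n3, n4}; fixed.
Sat(AF q) = {n0, n2, n3, n4}
EF (AF q): least fixpoint, start Z0 = {n0, n2, n3, n4}, add states with some successor in Z. Already a fixed point.
Sat(EF (AF q)) = {n0, n2, n3, n4}
|Sat(EF (AF q))| = |{n0, n2, n3, n4}| = 4.

4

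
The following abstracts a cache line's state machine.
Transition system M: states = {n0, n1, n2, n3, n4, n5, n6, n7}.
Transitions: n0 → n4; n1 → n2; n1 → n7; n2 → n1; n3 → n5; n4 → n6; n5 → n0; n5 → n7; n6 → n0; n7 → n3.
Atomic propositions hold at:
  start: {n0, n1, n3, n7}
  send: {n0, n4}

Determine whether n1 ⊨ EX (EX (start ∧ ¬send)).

Yes

Sat(¬send) = {n1, n2, n3, n5, n6, n7}
Sat(start ∧ ¬send) = {n1, n3, n7}
Sat(EX (start ∧ ¬send)) = {s : some successor in {n1, n3, n7}} = {n1, n2, n5, n7}
Sat(EX (EX (start ∧ ¬send))) = {s : some successor in {n1, n2, n5, n7}} = {n1, n2, n3, n5}
n1 ∈ Sat(EX (EX (start ∧ ¬send))) = {n1, n2, n3, n5}, so the formula holds at n1.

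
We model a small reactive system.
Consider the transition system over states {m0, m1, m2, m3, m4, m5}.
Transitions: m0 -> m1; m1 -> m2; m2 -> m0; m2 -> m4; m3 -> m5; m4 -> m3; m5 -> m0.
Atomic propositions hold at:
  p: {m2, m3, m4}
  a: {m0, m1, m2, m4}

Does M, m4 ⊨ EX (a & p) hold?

Sat(a & p) = {m2, m4}
Sat(EX (a & p)) = {s : some successor in {m2, m4}} = {m1, m2}
m4 ∉ Sat(EX (a & p)) = {m1, m2}, so the formula does not hold at m4.

No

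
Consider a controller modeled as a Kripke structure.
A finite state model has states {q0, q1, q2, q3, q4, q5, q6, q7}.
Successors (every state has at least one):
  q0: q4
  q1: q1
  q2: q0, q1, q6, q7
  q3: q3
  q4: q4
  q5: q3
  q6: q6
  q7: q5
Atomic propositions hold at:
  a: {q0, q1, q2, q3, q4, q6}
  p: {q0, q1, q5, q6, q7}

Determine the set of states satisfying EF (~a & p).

{q2, q5, q7}

Sat(~a) = {q5, q7}
Sat(~a & p) = {q5, q7}
EF (~a & p): least fixpoint, start Z0 = {q5, q7}, add states with some successor in Z. Z1 = {q2, q5, q7}; fixed.
Sat(EF (~a & p)) = {q2, q5, q7}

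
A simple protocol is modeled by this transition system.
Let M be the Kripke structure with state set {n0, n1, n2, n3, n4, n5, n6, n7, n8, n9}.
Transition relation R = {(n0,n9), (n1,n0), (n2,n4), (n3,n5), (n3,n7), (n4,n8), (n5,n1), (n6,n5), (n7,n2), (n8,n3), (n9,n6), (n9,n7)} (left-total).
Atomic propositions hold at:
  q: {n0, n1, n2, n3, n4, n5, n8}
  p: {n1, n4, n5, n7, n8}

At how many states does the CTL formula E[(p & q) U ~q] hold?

3

Sat(p & q) = {n1, n4, n5, n8}
Sat(~q) = {n6, n7, n9}
E[(p & q) U ~q]: least fixpoint, start Z0 = Sat(~q) = {n6, n7, n9}, add states in Sat(p & q) with some successor in Z. Already a fixed point.
Sat(E[(p & q) U ~q]) = {n6, n7, n9}
|Sat(E[(p & q) U ~q])| = |{n6, n7, n9}| = 3.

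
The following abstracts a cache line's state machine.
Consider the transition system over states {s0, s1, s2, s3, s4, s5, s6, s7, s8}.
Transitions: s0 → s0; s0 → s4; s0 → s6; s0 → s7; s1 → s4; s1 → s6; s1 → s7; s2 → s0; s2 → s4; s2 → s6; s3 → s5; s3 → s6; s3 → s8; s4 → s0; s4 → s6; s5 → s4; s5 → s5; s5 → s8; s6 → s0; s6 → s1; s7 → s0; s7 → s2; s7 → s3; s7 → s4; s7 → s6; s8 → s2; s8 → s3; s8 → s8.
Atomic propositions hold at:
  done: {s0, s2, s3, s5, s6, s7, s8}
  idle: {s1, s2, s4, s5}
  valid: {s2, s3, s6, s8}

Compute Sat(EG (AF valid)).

AF valid: least fixpoint, start Z0 = {s2, s3, s6, s8}, add states with every successor in Z. Already a fixed point.
Sat(AF valid) = {s2, s3, s6, s8}
EG (AF valid): greatest fixpoint, start Z0 = {s2, s3, s6, s8}, keep only states in Sat with some successor in Z. Z1 = {s2, s3, s8}; Z2 = {s3, s8}; fixed.
Sat(EG (AF valid)) = {s3, s8}

{s3, s8}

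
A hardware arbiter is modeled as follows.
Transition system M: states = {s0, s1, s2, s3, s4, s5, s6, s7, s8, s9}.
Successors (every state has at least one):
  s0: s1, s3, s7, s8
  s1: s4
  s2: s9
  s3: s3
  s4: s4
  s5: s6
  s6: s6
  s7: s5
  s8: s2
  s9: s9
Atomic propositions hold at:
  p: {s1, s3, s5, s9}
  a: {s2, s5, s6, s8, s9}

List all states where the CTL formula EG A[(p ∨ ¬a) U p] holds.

{s3, s9}

Sat(¬a) = {s0, s1, s3, s4, s7}
Sat(p ∨ ¬a) = {s0, s1, s3, s4, s5, s7, s9}
A[(p ∨ ¬a) U p]: least fixpoint, start Z0 = Sat(p) = {s1, s3, s5, s9}, add states in Sat(p ∨ ¬a) with every successor in Z. Z1 = {s1, s3, s5, s7, s9}; fixed.
Sat(A[(p ∨ ¬a) U p]) = {s1, s3, s5, s7, s9}
EG A[(p ∨ ¬a) U p]: greatest fixpoint, start Z0 = {s1, s3, s5, s7, s9}, keep only states in Sat with some successor in Z. Z1 = {s3, s7, s9}; Z2 = {s3, s9}; fixed.
Sat(EG A[(p ∨ ¬a) U p]) = {s3, s9}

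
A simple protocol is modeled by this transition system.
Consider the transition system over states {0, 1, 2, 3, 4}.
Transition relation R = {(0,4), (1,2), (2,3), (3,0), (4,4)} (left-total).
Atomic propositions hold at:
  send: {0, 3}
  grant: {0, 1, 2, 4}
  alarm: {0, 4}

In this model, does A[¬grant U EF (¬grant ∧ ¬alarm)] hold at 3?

Yes

Sat(¬grant) = {3}
Sat(¬alarm) = {1, 2, 3}
Sat(¬grant ∧ ¬alarm) = {3}
EF (¬grant ∧ ¬alarm): least fixpoint, start Z0 = {3}, add states with some successor in Z. Z1 = {2, 3}; Z2 = {1, 2, 3}; fixed.
Sat(EF (¬grant ∧ ¬alarm)) = {1, 2, 3}
A[¬grant U EF (¬grant ∧ ¬alarm)]: least fixpoint, start Z0 = Sat(EF (¬grant ∧ ¬alarm)) = {1, 2, 3}, add states in Sat(¬grant) with every successor in Z. Already a fixed point.
Sat(A[¬grant U EF (¬grant ∧ ¬alarm)]) = {1, 2, 3}
3 ∈ Sat(A[¬grant U EF (¬grant ∧ ¬alarm)]) = {1, 2, 3}, so the formula holds at 3.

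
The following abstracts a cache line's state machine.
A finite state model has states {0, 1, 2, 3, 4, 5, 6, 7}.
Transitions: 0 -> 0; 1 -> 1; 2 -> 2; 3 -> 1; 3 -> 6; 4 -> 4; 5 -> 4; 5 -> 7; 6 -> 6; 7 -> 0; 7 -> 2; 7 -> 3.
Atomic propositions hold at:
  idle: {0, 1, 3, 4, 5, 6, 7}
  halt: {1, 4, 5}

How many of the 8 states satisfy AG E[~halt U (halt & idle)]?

2

Sat(~halt) = {0, 2, 3, 6, 7}
Sat(halt & idle) = {1, 4, 5}
E[~halt U (halt & idle)]: least fixpoint, start Z0 = Sat((halt & idle)) = {1, 4, 5}, add states in Sat(~halt) with some successor in Z. Z1 = {1, 3, 4, 5}; Z2 = {1, 3, 4, 5, 7}; fixed.
Sat(E[~halt U (halt & idle)]) = {1, 3, 4, 5, 7}
AG E[~halt U (halt & idle)]: greatest fixpoint, start Z0 = {1, 3, 4, 5, 7}, keep only states in Sat with every successor in Z. Z1 = {1, 4, 5}; Z2 = {1, 4}; fixed.
Sat(AG E[~halt U (halt & idle)]) = {1, 4}
|Sat(AG E[~halt U (halt & idle)])| = |{1, 4}| = 2.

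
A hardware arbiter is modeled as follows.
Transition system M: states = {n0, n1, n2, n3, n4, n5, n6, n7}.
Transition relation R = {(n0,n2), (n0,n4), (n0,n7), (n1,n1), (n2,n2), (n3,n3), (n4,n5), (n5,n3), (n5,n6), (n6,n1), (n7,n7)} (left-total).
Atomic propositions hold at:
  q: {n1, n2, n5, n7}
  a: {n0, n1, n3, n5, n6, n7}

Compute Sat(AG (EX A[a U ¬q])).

{n3}

Sat(¬q) = {n0, n3, n4, n6}
A[a U ¬q]: least fixpoint, start Z0 = Sat(¬q) = {n0, n3, n4, n6}, add states in Sat(a) with every successor in Z. Z1 = {n0, n3, n4, n5, n6}; fixed.
Sat(A[a U ¬q]) = {n0, n3, n4, n5, n6}
Sat(EX A[a U ¬q]) = {s : some successor in {n0, n3, n4, n5, n6}} = {n0, n3, n4, n5}
AG (EX A[a U ¬q]): greatest fixpoint, start Z0 = {n0, n3, n4, n5}, keep only states in Sat with every successor in Z. Z1 = {n3, n4}; Z2 = {n3}; fixed.
Sat(AG (EX A[a U ¬q])) = {n3}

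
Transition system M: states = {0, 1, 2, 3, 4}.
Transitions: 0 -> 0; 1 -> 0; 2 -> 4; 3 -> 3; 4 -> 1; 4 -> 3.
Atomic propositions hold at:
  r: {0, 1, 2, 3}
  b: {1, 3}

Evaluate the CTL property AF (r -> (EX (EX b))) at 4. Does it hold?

Sat(EX b) = {s : some successor in {1, 3}} = {3, 4}
Sat(EX (EX b)) = {s : some successor in {3, 4}} = {2, 3, 4}
Sat(r -> (EX (EX b))) = {2, 3, 4}
AF (r -> (EX (EX b))): least fixpoint, start Z0 = {2, 3, 4}, add states with every successor in Z. Already a fixed point.
Sat(AF (r -> (EX (EX b)))) = {2, 3, 4}
4 ∈ Sat(AF (r -> (EX (EX b)))) = {2, 3, 4}, so the formula holds at 4.

Yes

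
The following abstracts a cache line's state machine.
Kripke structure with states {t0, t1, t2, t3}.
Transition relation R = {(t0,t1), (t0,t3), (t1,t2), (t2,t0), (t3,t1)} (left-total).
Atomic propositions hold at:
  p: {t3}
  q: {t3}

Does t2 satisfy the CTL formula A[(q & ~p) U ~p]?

Yes

Sat(~p) = {t0, t1, t2}
Sat(q & ~p) = ∅
A[(q & ~p) U ~p]: least fixpoint, start Z0 = Sat(~p) = {t0, t1, t2}, add states in Sat(q & ~p) with every successor in Z. Already a fixed point.
Sat(A[(q & ~p) U ~p]) = {t0, t1, t2}
t2 ∈ Sat(A[(q & ~p) U ~p]) = {t0, t1, t2}, so the formula holds at t2.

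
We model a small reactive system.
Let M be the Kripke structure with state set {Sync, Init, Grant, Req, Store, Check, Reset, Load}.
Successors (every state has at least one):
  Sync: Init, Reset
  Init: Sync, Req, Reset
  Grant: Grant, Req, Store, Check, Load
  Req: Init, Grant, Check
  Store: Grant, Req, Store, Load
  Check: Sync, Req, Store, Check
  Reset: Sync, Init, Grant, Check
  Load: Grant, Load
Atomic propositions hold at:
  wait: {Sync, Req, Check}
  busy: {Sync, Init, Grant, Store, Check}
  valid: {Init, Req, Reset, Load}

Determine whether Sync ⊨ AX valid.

Yes

Sat(AX valid) = {s : every successor in {Init, Req, Reset, Load}} = {Sync}
Sync ∈ Sat(AX valid) = {Sync}, so the formula holds at Sync.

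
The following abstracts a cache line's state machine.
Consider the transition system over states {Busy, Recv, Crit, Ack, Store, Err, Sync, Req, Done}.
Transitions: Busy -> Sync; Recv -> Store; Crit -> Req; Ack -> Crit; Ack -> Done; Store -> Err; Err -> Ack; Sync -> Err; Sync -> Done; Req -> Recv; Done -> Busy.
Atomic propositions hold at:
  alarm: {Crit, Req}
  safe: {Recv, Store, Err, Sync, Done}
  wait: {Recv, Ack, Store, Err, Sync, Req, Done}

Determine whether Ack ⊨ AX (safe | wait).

No

Sat(safe | wait) = {Recv, Ack, Store, Err, Sync, Req, Done}
Sat(AX (safe | wait)) = {s : every successor in {Recv, Ack, Store, Err, Sync, Req, Done}} = {Busy, Recv, Crit, Store, Err, Sync, Req}
Ack ∉ Sat(AX (safe | wait)) = {Busy, Recv, Crit, Store, Err, Sync, Req}, so the formula does not hold at Ack.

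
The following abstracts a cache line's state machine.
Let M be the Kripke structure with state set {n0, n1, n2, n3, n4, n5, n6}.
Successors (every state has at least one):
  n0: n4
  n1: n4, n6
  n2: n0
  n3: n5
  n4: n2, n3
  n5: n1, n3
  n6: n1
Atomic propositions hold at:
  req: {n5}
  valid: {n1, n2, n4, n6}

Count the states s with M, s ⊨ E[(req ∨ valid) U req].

1

Sat(req ∨ valid) = {n1, n2, n4, n5, n6}
E[(req ∨ valid) U req]: least fixpoint, start Z0 = Sat(req) = {n5}, add states in Sat(req ∨ valid) with some successor in Z. Already a fixed point.
Sat(E[(req ∨ valid) U req]) = {n5}
|Sat(E[(req ∨ valid) U req])| = |{n5}| = 1.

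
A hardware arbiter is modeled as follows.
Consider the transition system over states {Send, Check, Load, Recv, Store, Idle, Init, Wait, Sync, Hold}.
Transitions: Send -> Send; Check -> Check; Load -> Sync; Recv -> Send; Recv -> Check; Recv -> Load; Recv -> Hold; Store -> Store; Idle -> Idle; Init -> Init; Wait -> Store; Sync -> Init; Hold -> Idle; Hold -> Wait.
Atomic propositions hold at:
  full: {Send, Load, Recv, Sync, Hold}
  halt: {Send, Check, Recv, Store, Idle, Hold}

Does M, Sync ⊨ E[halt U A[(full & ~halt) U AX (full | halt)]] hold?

Sat(~halt) = {Load, Init, Wait, Sync}
Sat(full & ~halt) = {Load, Sync}
Sat(full | halt) = {Send, Check, Load, Recv, Store, Idle, Sync, Hold}
Sat(AX (full | halt)) = {s : every successor in {Send, Check, Load, Recv, Store, Idle, Sync, Hold}} = {Send, Check, Load, Recv, Store, Idle, Wait}
A[(full & ~halt) U AX (full | halt)]: least fixpoint, start Z0 = Sat(AX (full | halt)) = {Send, Check, Load, Recv, Store, Idle, Wait}, add states in Sat(full & ~halt) with every successor in Z. Already a fixed point.
Sat(A[(full & ~halt) U AX (full | halt)]) = {Send, Check, Load, Recv, Store, Idle, Wait}
E[halt U A[(full & ~halt) U AX (full | halt)]]: least fixpoint, start Z0 = Sat(A[(full & ~halt) U AX (full | halt)]) = {Send, Check, Load, Recv, Store, Idle, Wait}, add states in Sat(halt) with some successor in Z. Z1 = {Send, Check, Load, Recv, Store, Idle, Wait, Hold}; fixed.
Sat(E[halt U A[(full & ~halt) U AX (full | halt)]]) = {Send, Check, Load, Recv, Store, Idle, Wait, Hold}
Sync ∉ Sat(E[halt U A[(full & ~halt) U AX (full | halt)]]) = {Send, Check, Load, Recv, Store, Idle, Wait, Hold}, so the formula does not hold at Sync.

No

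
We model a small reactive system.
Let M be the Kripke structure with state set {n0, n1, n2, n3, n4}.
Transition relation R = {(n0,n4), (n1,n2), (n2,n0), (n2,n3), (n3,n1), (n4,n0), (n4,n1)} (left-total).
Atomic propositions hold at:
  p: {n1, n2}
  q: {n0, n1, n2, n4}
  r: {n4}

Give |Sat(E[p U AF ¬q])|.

Sat(¬q) = {n3}
AF ¬q: least fixpoint, start Z0 = {n3}, add states with every successor in Z. Already a fixed point.
Sat(AF ¬q) = {n3}
E[p U AF ¬q]: least fixpoint, start Z0 = Sat(AF ¬q) = {n3}, add states in Sat(p) with some successor in Z. Z1 = {n2, n3}; Z2 = {n1, n2, n3}; fixed.
Sat(E[p U AF ¬q]) = {n1, n2, n3}
|Sat(E[p U AF ¬q])| = |{n1, n2, n3}| = 3.

3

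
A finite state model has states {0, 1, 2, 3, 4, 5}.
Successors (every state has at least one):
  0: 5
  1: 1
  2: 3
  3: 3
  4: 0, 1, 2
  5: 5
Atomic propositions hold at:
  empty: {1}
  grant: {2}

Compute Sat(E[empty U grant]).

{2}

E[empty U grant]: least fixpoint, start Z0 = Sat(grant) = {2}, add states in Sat(empty) with some successor in Z. Already a fixed point.
Sat(E[empty U grant]) = {2}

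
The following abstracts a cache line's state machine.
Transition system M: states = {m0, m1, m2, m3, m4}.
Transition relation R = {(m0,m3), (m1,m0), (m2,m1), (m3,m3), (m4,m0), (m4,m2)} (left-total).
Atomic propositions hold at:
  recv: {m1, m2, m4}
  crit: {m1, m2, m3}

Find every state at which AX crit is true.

Sat(AX crit) = {s : every successor in {m1, m2, m3}} = {m0, m2, m3}

{m0, m2, m3}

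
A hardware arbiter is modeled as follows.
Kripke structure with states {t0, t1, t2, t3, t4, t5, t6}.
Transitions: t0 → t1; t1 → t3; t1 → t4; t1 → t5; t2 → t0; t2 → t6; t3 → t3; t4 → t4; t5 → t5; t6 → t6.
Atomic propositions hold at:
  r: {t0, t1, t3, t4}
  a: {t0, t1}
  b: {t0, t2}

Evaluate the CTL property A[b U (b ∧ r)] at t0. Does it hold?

Yes

Sat(b ∧ r) = {t0}
A[b U (b ∧ r)]: least fixpoint, start Z0 = Sat((b ∧ r)) = {t0}, add states in Sat(b) with every successor in Z. Already a fixed point.
Sat(A[b U (b ∧ r)]) = {t0}
t0 ∈ Sat(A[b U (b ∧ r)]) = {t0}, so the formula holds at t0.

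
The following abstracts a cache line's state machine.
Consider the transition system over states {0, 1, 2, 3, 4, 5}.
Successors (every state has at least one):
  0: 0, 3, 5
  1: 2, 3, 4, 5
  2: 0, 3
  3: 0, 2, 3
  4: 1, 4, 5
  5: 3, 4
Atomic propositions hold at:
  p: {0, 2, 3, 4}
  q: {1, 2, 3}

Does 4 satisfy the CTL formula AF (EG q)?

EG q: greatest fixpoint, start Z0 = {1, 2, 3}, keep only states in Sat with some successor in Z. Already a fixed point.
Sat(EG q) = {1, 2, 3}
AF (EG q): least fixpoint, start Z0 = {1, 2, 3}, add states with every successor in Z. Already a fixed point.
Sat(AF (EG q)) = {1, 2, 3}
4 ∉ Sat(AF (EG q)) = {1, 2, 3}, so the formula does not hold at 4.

No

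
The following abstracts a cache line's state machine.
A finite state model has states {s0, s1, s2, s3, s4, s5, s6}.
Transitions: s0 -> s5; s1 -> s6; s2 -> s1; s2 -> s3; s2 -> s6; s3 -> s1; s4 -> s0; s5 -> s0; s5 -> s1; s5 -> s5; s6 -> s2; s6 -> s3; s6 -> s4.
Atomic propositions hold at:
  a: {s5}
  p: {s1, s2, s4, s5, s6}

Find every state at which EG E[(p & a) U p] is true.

Sat(p & a) = {s5}
E[(p & a) U p]: least fixpoint, start Z0 = Sat(p) = {s1, s2, s4, s5, s6}, add states in Sat(p & a) with some successor in Z. Already a fixed point.
Sat(E[(p & a) U p]) = {s1, s2, s4, s5, s6}
EG E[(p & a) U p]: greatest fixpoint, start Z0 = {s1, s2, s4, s5, s6}, keep only states in Sat with some successor in Z. Z1 = {s1, s2, s5, s6}; fixed.
Sat(EG E[(p & a) U p]) = {s1, s2, s5, s6}

{s1, s2, s5, s6}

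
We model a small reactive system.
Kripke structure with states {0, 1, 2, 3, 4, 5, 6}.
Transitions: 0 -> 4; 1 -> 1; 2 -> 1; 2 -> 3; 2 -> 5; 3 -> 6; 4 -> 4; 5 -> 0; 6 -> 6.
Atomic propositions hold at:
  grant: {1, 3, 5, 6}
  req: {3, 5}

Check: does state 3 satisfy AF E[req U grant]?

E[req U grant]: least fixpoint, start Z0 = Sat(grant) = {1, 3, 5, 6}, add states in Sat(req) with some successor in Z. Already a fixed point.
Sat(E[req U grant]) = {1, 3, 5, 6}
AF E[req U grant]: least fixpoint, start Z0 = {1, 3, 5, 6}, add states with every successor in Z. Z1 = {1, 2, 3, 5, 6}; fixed.
Sat(AF E[req U grant]) = {1, 2, 3, 5, 6}
3 ∈ Sat(AF E[req U grant]) = {1, 2, 3, 5, 6}, so the formula holds at 3.

Yes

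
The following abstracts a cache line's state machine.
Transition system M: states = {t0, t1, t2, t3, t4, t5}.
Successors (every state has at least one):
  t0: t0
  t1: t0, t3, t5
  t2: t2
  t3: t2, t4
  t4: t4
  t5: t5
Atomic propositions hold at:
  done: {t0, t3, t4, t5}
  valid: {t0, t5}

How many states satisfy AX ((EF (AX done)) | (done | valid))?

Sat(AX done) = {s : every successor in {t0, t3, t4, t5}} = {t0, t1, t4, t5}
EF (AX done): least fixpoint, start Z0 = {t0, t1, t4, t5}, add states with some successor in Z. Z1 = {t0, t1, t3, t4, t5}; fixed.
Sat(EF (AX done)) = {t0, t1, t3, t4, t5}
Sat(done | valid) = {t0, t3, t4, t5}
Sat((EF (AX done)) | (done | valid)) = {t0, t1, t3, t4, t5}
Sat(AX ((EF (AX done)) | (done | valid))) = {s : every successor in {t0, t1, t3, t4, t5}} = {t0, t1, t4, t5}
|Sat(AX ((EF (AX done)) | (done | valid)))| = |{t0, t1, t4, t5}| = 4.

4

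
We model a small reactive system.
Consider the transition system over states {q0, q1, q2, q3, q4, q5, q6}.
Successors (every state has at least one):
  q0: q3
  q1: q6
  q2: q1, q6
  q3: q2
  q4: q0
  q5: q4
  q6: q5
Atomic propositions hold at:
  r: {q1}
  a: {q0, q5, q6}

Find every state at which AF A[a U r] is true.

A[a U r]: least fixpoint, start Z0 = Sat(r) = {q1}, add states in Sat(a) with every successor in Z. Already a fixed point.
Sat(A[a U r]) = {q1}
AF A[a U r]: least fixpoint, start Z0 = {q1}, add states with every successor in Z. Already a fixed point.
Sat(AF A[a U r]) = {q1}

{q1}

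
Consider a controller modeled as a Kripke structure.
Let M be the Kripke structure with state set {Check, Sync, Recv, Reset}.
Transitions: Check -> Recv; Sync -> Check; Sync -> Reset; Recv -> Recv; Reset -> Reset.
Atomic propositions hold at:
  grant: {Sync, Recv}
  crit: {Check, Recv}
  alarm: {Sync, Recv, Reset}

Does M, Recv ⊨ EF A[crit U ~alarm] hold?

Sat(~alarm) = {Check}
A[crit U ~alarm]: least fixpoint, start Z0 = Sat(~alarm) = {Check}, add states in Sat(crit) with every successor in Z. Already a fixed point.
Sat(A[crit U ~alarm]) = {Check}
EF A[crit U ~alarm]: least fixpoint, start Z0 = {Check}, add states with some successor in Z. Z1 = {Check, Sync}; fixed.
Sat(EF A[crit U ~alarm]) = {Check, Sync}
Recv ∉ Sat(EF A[crit U ~alarm]) = {Check, Sync}, so the formula does not hold at Recv.

No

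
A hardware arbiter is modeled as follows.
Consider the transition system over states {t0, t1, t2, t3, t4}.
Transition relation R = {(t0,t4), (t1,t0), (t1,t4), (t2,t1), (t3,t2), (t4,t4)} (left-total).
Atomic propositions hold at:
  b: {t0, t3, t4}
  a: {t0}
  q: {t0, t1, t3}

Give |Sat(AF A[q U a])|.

A[q U a]: least fixpoint, start Z0 = Sat(a) = {t0}, add states in Sat(q) with every successor in Z. Already a fixed point.
Sat(A[q U a]) = {t0}
AF A[q U a]: least fixpoint, start Z0 = {t0}, add states with every successor in Z. Already a fixed point.
Sat(AF A[q U a]) = {t0}
|Sat(AF A[q U a])| = |{t0}| = 1.

1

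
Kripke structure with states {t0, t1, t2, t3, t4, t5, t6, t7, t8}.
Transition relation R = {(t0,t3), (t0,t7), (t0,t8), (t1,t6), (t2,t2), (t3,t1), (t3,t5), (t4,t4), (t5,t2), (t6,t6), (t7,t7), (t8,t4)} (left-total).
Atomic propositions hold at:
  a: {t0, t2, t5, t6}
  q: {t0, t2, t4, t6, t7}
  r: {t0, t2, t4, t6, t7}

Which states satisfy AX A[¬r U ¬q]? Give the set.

Sat(¬r) = {t1, t3, t5, t8}
Sat(¬q) = {t1, t3, t5, t8}
A[¬r U ¬q]: least fixpoint, start Z0 = Sat(¬q) = {t1, t3, t5, t8}, add states in Sat(¬r) with every successor in Z. Already a fixed point.
Sat(A[¬r U ¬q]) = {t1, t3, t5, t8}
Sat(AX A[¬r U ¬q]) = {s : every successor in {t1, t3, t5, t8}} = {t3}

{t3}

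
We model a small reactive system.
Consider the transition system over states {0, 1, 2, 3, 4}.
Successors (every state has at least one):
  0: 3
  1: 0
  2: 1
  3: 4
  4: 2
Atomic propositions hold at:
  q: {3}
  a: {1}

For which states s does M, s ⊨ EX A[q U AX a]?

Sat(AX a) = {s : every successor in {1}} = {2}
A[q U AX a]: least fixpoint, start Z0 = Sat(AX a) = {2}, add states in Sat(q) with every successor in Z. Already a fixed point.
Sat(A[q U AX a]) = {2}
Sat(EX A[q U AX a]) = {s : some successor in {2}} = {4}

{4}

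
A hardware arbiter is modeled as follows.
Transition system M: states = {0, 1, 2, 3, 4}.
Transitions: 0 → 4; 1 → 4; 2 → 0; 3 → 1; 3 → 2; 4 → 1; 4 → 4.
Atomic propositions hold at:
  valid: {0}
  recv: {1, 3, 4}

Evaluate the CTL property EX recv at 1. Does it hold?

Yes

Sat(EX recv) = {s : some successor in {1, 3, 4}} = {0, 1, 3, 4}
1 ∈ Sat(EX recv) = {0, 1, 3, 4}, so the formula holds at 1.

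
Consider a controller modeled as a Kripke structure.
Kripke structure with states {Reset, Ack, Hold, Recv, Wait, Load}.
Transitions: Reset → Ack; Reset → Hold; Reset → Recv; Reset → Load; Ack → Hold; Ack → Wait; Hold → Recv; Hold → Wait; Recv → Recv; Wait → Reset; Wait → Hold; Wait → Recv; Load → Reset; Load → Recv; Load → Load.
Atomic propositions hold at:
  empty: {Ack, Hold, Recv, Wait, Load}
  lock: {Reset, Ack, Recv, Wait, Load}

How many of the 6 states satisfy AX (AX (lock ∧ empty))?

1

Sat(lock ∧ empty) = {Ack, Recv, Wait, Load}
Sat(AX (lock ∧ empty)) = {s : every successor in {Ack, Recv, Wait, Load}} = {Hold, Recv}
Sat(AX (AX (lock ∧ empty))) = {s : every successor in {Hold, Recv}} = {Recv}
|Sat(AX (AX (lock ∧ empty)))| = |{Recv}| = 1.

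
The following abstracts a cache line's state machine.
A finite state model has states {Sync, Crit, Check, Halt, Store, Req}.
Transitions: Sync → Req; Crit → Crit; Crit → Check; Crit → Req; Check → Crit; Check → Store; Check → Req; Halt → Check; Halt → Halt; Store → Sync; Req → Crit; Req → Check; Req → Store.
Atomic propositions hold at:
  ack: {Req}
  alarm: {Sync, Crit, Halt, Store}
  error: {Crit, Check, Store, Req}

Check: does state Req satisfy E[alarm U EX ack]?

Sat(EX ack) = {s : some successor in {Req}} = {Sync, Crit, Check}
E[alarm U EX ack]: least fixpoint, start Z0 = Sat(EX ack) = {Sync, Crit, Check}, add states in Sat(alarm) with some successor in Z. Z1 = {Sync, Crit, Check, Halt, Store}; fixed.
Sat(E[alarm U EX ack]) = {Sync, Crit, Check, Halt, Store}
Req ∉ Sat(E[alarm U EX ack]) = {Sync, Crit, Check, Halt, Store}, so the formula does not hold at Req.

No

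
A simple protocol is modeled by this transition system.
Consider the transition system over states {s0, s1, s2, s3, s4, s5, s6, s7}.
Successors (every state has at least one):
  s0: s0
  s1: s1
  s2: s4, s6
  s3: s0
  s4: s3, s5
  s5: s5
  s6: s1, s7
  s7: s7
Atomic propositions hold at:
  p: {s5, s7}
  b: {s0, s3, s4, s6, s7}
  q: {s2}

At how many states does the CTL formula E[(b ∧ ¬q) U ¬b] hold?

5

Sat(¬q) = {s0, s1, s3, s4, s5, s6, s7}
Sat(b ∧ ¬q) = {s0, s3, s4, s6, s7}
Sat(¬b) = {s1, s2, s5}
E[(b ∧ ¬q) U ¬b]: least fixpoint, start Z0 = Sat(¬b) = {s1, s2, s5}, add states in Sat(b ∧ ¬q) with some successor in Z. Z1 = {s1, s2, s4, s5, s6}; fixed.
Sat(E[(b ∧ ¬q) U ¬b]) = {s1, s2, s4, s5, s6}
|Sat(E[(b ∧ ¬q) U ¬b])| = |{s1, s2, s4, s5, s6}| = 5.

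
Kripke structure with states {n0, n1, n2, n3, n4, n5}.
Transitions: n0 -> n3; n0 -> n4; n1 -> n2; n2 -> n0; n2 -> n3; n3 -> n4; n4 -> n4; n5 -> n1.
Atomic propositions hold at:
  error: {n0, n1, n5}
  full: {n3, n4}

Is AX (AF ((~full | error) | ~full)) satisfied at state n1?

Yes

Sat(~full) = {n0, n1, n2, n5}
Sat(~full | error) = {n0, n1, n2, n5}
Sat((~full | error) | ~full) = {n0, n1, n2, n5}
AF ((~full | error) | ~full): least fixpoint, start Z0 = {n0, n1, n2, n5}, add states with every successor in Z. Already a fixed point.
Sat(AF ((~full | error) | ~full)) = {n0, n1, n2, n5}
Sat(AX (AF ((~full | error) | ~full))) = {s : every successor in {n0, n1, n2, n5}} = {n1, n5}
n1 ∈ Sat(AX (AF ((~full | error) | ~full))) = {n1, n5}, so the formula holds at n1.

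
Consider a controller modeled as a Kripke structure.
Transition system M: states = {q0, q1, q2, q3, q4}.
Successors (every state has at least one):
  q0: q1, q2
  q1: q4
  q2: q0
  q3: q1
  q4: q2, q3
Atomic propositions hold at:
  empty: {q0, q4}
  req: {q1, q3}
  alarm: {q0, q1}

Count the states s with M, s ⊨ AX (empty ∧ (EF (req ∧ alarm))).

2

Sat(req ∧ alarm) = {q1}
EF (req ∧ alarm): least fixpoint, start Z0 = {q1}, add states with some successor in Z. Z1 = {q0, q1, q3}; Z2 = {q0, q1, q2, q3, q4}; fixed.
Sat(EF (req ∧ alarm)) = {q0, q1, q2, q3, q4}
Sat(empty ∧ (EF (req ∧ alarm))) = {q0, q4}
Sat(AX (empty ∧ (EF (req ∧ alarm)))) = {s : every successor in {q0, q4}} = {q1, q2}
|Sat(AX (empty ∧ (EF (req ∧ alarm))))| = |{q1, q2}| = 2.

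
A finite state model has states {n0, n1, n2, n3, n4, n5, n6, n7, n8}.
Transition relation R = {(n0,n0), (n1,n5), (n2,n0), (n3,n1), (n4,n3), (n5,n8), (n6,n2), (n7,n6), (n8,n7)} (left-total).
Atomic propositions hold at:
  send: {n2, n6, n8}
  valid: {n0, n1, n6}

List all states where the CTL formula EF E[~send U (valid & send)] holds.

{n1, n3, n4, n5, n6, n7, n8}

Sat(~send) = {n0, n1, n3, n4, n5, n7}
Sat(valid & send) = {n6}
E[~send U (valid & send)]: least fixpoint, start Z0 = Sat((valid & send)) = {n6}, add states in Sat(~send) with some successor in Z. Z1 = {n6, n7}; fixed.
Sat(E[~send U (valid & send)]) = {n6, n7}
EF E[~send U (valid & send)]: least fixpoint, start Z0 = {n6, n7}, add states with some successor in Z. Z1 = {n6, n7, n8}; Z2 = {n5, n6, n7, n8}; Z3 = {n1, n5, n6, n7, n8}; Z4 = {n1, n3, n5, n6, n7, n8}; Z5 = {n1, n3, n4, n5, n6, n7, n8}; fixed.
Sat(EF E[~send U (valid & send)]) = {n1, n3, n4, n5, n6, n7, n8}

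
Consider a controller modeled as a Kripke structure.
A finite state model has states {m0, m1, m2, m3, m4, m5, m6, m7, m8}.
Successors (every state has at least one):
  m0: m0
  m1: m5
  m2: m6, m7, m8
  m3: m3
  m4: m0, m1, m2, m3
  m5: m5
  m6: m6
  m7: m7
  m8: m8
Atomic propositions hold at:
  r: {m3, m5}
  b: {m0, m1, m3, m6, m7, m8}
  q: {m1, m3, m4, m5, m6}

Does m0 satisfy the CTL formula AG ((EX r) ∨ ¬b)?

Sat(EX r) = {s : some successor in {m3, m5}} = {m1, m3, m4, m5}
Sat(¬b) = {m2, m4, m5}
Sat((EX r) ∨ ¬b) = {m1, m2, m3, m4, m5}
AG ((EX r) ∨ ¬b): greatest fixpoint, start Z0 = {m1, m2, m3, m4, m5}, keep only states in Sat with every successor in Z. Z1 = {m1, m3, m5}; fixed.
Sat(AG ((EX r) ∨ ¬b)) = {m1, m3, m5}
m0 ∉ Sat(AG ((EX r) ∨ ¬b)) = {m1, m3, m5}, so the formula does not hold at m0.

No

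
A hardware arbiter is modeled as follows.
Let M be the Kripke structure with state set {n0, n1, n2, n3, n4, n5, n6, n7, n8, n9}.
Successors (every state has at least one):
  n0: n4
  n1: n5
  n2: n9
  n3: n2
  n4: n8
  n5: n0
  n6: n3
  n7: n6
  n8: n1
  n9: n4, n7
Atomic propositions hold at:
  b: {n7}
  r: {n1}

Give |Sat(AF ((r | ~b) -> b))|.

1

Sat(~b) = {n0, n1, n2, n3, n4, n5, n6, n8, n9}
Sat(r | ~b) = {n0, n1, n2, n3, n4, n5, n6, n8, n9}
Sat((r | ~b) -> b) = {n7}
AF ((r | ~b) -> b): least fixpoint, start Z0 = {n7}, add states with every successor in Z. Already a fixed point.
Sat(AF ((r | ~b) -> b)) = {n7}
|Sat(AF ((r | ~b) -> b))| = |{n7}| = 1.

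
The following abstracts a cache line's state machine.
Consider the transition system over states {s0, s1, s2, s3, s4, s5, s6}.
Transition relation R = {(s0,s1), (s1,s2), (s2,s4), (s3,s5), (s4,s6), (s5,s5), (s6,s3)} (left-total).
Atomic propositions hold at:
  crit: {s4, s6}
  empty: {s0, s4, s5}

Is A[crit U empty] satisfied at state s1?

No

A[crit U empty]: least fixpoint, start Z0 = Sat(empty) = {s0, s4, s5}, add states in Sat(crit) with every successor in Z. Already a fixed point.
Sat(A[crit U empty]) = {s0, s4, s5}
s1 ∉ Sat(A[crit U empty]) = {s0, s4, s5}, so the formula does not hold at s1.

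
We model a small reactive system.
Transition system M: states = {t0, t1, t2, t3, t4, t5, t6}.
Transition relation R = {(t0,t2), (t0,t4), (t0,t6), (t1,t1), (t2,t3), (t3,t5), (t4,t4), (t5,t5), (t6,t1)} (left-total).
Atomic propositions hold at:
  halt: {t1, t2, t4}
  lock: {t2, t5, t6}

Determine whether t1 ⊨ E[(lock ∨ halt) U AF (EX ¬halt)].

Sat(lock ∨ halt) = {t1, t2, t4, t5, t6}
Sat(¬halt) = {t0, t3, t5, t6}
Sat(EX ¬halt) = {s : some successor in {t0, t3, t5, t6}} = {t0, t2, t3, t5}
AF (EX ¬halt): least fixpoint, start Z0 = {t0, t2, t3, t5}, add states with every successor in Z. Already a fixed point.
Sat(AF (EX ¬halt)) = {t0, t2, t3, t5}
E[(lock ∨ halt) U AF (EX ¬halt)]: least fixpoint, start Z0 = Sat(AF (EX ¬halt)) = {t0, t2, t3, t5}, add states in Sat(lock ∨ halt) with some successor in Z. Already a fixed point.
Sat(E[(lock ∨ halt) U AF (EX ¬halt)]) = {t0, t2, t3, t5}
t1 ∉ Sat(E[(lock ∨ halt) U AF (EX ¬halt)]) = {t0, t2, t3, t5}, so the formula does not hold at t1.

No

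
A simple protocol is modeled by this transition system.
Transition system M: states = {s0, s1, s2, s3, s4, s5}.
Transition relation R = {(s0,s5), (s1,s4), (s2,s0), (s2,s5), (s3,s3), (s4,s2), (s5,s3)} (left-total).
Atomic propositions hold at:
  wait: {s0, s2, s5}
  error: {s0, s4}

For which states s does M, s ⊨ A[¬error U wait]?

{s0, s2, s5}

Sat(¬error) = {s1, s2, s3, s5}
A[¬error U wait]: least fixpoint, start Z0 = Sat(wait) = {s0, s2, s5}, add states in Sat(¬error) with every successor in Z. Already a fixed point.
Sat(A[¬error U wait]) = {s0, s2, s5}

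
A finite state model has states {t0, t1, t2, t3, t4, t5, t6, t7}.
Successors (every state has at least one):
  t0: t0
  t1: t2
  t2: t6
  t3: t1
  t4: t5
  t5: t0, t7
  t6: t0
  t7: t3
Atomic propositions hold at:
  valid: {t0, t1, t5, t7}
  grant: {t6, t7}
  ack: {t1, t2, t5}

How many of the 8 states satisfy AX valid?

Sat(AX valid) = {s : every successor in {t0, t1, t5, t7}} = {t0, t3, t4, t5, t6}
|Sat(AX valid)| = |{t0, t3, t4, t5, t6}| = 5.

5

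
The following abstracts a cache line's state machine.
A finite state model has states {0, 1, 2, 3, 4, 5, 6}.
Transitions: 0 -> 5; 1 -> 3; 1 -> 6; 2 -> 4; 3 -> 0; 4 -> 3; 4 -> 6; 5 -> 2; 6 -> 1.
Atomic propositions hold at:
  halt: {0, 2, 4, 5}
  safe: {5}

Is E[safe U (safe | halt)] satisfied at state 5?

Yes

Sat(safe | halt) = {0, 2, 4, 5}
E[safe U (safe | halt)]: least fixpoint, start Z0 = Sat((safe | halt)) = {0, 2, 4, 5}, add states in Sat(safe) with some successor in Z. Already a fixed point.
Sat(E[safe U (safe | halt)]) = {0, 2, 4, 5}
5 ∈ Sat(E[safe U (safe | halt)]) = {0, 2, 4, 5}, so the formula holds at 5.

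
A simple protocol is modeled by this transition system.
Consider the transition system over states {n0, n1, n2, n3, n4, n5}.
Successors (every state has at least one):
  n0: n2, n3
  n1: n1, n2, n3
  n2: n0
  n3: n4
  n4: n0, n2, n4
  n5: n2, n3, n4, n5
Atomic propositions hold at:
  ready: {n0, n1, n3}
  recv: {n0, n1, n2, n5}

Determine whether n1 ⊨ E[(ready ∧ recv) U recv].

Yes

Sat(ready ∧ recv) = {n0, n1}
E[(ready ∧ recv) U recv]: least fixpoint, start Z0 = Sat(recv) = {n0, n1, n2, n5}, add states in Sat(ready ∧ recv) with some successor in Z. Already a fixed point.
Sat(E[(ready ∧ recv) U recv]) = {n0, n1, n2, n5}
n1 ∈ Sat(E[(ready ∧ recv) U recv]) = {n0, n1, n2, n5}, so the formula holds at n1.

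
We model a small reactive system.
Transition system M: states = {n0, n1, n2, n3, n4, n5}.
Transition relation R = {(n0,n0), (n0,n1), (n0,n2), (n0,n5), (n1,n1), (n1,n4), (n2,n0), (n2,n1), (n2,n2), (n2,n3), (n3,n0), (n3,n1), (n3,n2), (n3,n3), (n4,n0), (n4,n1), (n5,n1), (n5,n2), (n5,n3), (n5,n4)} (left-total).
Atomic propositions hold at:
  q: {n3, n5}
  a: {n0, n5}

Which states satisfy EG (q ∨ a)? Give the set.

{n0, n3, n5}

Sat(q ∨ a) = {n0, n3, n5}
EG (q ∨ a): greatest fixpoint, start Z0 = {n0, n3, n5}, keep only states in Sat with some successor in Z. Already a fixed point.
Sat(EG (q ∨ a)) = {n0, n3, n5}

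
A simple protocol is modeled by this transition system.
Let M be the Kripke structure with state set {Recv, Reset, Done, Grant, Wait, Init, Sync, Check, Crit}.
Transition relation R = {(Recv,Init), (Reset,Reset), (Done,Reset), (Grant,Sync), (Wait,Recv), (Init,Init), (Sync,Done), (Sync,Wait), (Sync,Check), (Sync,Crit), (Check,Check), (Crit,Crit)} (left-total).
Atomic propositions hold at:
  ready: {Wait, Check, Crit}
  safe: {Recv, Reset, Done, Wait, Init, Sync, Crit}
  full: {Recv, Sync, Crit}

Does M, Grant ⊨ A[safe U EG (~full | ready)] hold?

No

Sat(~full) = {Reset, Done, Grant, Wait, Init, Check}
Sat(~full | ready) = {Reset, Done, Grant, Wait, Init, Check, Crit}
EG (~full | ready): greatest fixpoint, start Z0 = {Reset, Done, Grant, Wait, Init, Check, Crit}, keep only states in Sat with some successor in Z. Z1 = {Reset, Done, Init, Check, Crit}; fixed.
Sat(EG (~full | ready)) = {Reset, Done, Init, Check, Crit}
A[safe U EG (~full | ready)]: least fixpoint, start Z0 = Sat(EG (~full | ready)) = {Reset, Done, Init, Check, Crit}, add states in Sat(safe) with every successor in Z. Z1 = {Recv, Reset, Done, Init, Check, Crit}; Z2 = {Recv, Reset, Done, Wait, Init, Check, Crit}; Z3 = {Recv, Reset, Done, Wait, Init, Sync, Check, Crit}; fixed.
Sat(A[safe U EG (~full | ready)]) = {Recv, Reset, Done, Wait, Init, Sync, Check, Crit}
Grant ∉ Sat(A[safe U EG (~full | ready)]) = {Recv, Reset, Done, Wait, Init, Sync, Check, Crit}, so the formula does not hold at Grant.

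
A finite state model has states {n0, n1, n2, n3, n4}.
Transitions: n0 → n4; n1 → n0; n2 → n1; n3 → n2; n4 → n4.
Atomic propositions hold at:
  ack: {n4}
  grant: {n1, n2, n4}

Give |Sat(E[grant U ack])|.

1

E[grant U ack]: least fixpoint, start Z0 = Sat(ack) = {n4}, add states in Sat(grant) with some successor in Z. Already a fixed point.
Sat(E[grant U ack]) = {n4}
|Sat(E[grant U ack])| = |{n4}| = 1.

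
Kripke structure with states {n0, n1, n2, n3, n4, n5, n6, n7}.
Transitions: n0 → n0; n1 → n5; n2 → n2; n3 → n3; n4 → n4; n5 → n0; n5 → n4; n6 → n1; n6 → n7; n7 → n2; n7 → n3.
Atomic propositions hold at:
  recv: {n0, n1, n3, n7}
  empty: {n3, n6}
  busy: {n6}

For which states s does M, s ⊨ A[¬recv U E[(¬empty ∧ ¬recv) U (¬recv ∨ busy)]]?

{n2, n4, n5, n6}

Sat(¬recv) = {n2, n4, n5, n6}
Sat(¬empty) = {n0, n1, n2, n4, n5, n7}
Sat(¬empty ∧ ¬recv) = {n2, n4, n5}
Sat(¬recv ∨ busy) = {n2, n4, n5, n6}
E[(¬empty ∧ ¬recv) U (¬recv ∨ busy)]: least fixpoint, start Z0 = Sat((¬recv ∨ busy)) = {n2, n4, n5, n6}, add states in Sat(¬empty ∧ ¬recv) with some successor in Z. Already a fixed point.
Sat(E[(¬empty ∧ ¬recv) U (¬recv ∨ busy)]) = {n2, n4, n5, n6}
A[¬recv U E[(¬empty ∧ ¬recv) U (¬recv ∨ busy)]]: least fixpoint, start Z0 = Sat(E[(¬empty ∧ ¬recv) U (¬recv ∨ busy)]) = {n2, n4, n5, n6}, add states in Sat(¬recv) with every successor in Z. Already a fixed point.
Sat(A[¬recv U E[(¬empty ∧ ¬recv) U (¬recv ∨ busy)]]) = {n2, n4, n5, n6}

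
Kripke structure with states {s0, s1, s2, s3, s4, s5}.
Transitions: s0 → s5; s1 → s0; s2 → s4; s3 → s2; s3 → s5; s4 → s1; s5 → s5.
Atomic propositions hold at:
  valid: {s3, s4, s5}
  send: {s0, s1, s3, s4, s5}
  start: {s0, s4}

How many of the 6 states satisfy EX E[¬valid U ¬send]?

Sat(¬valid) = {s0, s1, s2}
Sat(¬send) = {s2}
E[¬valid U ¬send]: least fixpoint, start Z0 = Sat(¬send) = {s2}, add states in Sat(¬valid) with some successor in Z. Already a fixed point.
Sat(E[¬valid U ¬send]) = {s2}
Sat(EX E[¬valid U ¬send]) = {s : some successor in {s2}} = {s3}
|Sat(EX E[¬valid U ¬send])| = |{s3}| = 1.

1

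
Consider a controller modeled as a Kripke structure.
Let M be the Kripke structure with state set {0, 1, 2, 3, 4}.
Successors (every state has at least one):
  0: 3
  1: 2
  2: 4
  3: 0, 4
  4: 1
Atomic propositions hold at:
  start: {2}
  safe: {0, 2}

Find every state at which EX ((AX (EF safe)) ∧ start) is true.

EF safe: least fixpoint, start Z0 = {0, 2}, add states with some successor in Z. Z1 = {0, 1, 2, 3}; Z2 = {0, 1, 2, 3, 4}; fixed.
Sat(EF safe) = {0, 1, 2, 3, 4}
Sat(AX (EF safe)) = {s : every successor in {0, 1, 2, 3, 4}} = {0, 1, 2, 3, 4}
Sat((AX (EF safe)) ∧ start) = {2}
Sat(EX ((AX (EF safe)) ∧ start)) = {s : some successor in {2}} = {1}

{1}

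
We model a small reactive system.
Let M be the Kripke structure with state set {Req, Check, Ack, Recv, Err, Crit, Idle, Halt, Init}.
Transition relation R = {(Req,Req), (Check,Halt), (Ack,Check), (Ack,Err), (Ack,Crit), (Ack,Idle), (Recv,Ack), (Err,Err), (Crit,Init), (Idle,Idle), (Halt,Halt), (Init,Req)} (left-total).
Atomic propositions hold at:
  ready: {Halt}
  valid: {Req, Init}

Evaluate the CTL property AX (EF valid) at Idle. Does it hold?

EF valid: least fixpoint, start Z0 = {Req, Init}, add states with some successor in Z. Z1 = {Req, Crit, Init}; Z2 = {Req, Ack, Crit, Init}; Z3 = {Req, Ack, Recv, Crit, Init}; fixed.
Sat(EF valid) = {Req, Ack, Recv, Crit, Init}
Sat(AX (EF valid)) = {s : every successor in {Req, Ack, Recv, Crit, Init}} = {Req, Recv, Crit, Init}
Idle ∉ Sat(AX (EF valid)) = {Req, Recv, Crit, Init}, so the formula does not hold at Idle.

No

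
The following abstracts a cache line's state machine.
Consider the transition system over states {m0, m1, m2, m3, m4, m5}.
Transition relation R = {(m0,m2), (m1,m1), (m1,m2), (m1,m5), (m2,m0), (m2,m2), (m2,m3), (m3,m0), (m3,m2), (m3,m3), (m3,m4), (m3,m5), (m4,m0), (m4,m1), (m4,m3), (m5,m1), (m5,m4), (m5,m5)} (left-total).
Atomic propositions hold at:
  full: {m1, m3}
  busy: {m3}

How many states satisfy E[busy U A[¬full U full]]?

2

Sat(¬full) = {m0, m2, m4, m5}
A[¬full U full]: least fixpoint, start Z0 = Sat(full) = {m1, m3}, add states in Sat(¬full) with every successor in Z. Already a fixed point.
Sat(A[¬full U full]) = {m1, m3}
E[busy U A[¬full U full]]: least fixpoint, start Z0 = Sat(A[¬full U full]) = {m1, m3}, add states in Sat(busy) with some successor in Z. Already a fixed point.
Sat(E[busy U A[¬full U full]]) = {m1, m3}
|Sat(E[busy U A[¬full U full]])| = |{m1, m3}| = 2.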